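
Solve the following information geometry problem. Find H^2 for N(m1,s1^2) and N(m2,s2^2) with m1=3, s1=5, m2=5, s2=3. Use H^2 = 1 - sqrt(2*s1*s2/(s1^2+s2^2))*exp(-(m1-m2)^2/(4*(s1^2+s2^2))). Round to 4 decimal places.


Squared Hellinger distance for Gaussians:
H^2 = 1 - sqrt(2*s1*s2/(s1^2+s2^2)) * exp(-(m1-m2)^2/(4*(s1^2+s2^2))).
s1^2 = 25, s2^2 = 9, s1^2+s2^2 = 34.
sqrt(2*5*3/(34)) = 0.939336.
(m1-m2)^2 = (-2)^2 = 4.
exp(-4/(4*34)) = exp(-0.029412) = 0.971017.
H^2 = 1 - 0.939336*0.971017 = 0.0879

0.0879


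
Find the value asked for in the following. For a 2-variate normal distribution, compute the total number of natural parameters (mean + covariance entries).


Exponential family dimension calculation:
For 2-dim MVN: mean has 2 params, covariance has 2*3/2 = 3 unique entries.
Total dim = 2 + 3 = 5.

5


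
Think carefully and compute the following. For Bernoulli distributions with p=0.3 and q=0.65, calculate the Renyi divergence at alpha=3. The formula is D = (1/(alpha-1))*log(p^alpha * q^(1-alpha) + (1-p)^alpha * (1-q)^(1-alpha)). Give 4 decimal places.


Renyi divergence of order alpha between Bernoulli distributions:
D = (1/(alpha-1))*log(p^alpha * q^(1-alpha) + (1-p)^alpha * (1-q)^(1-alpha)).
alpha = 3, p = 0.3, q = 0.65.
p^alpha * q^(1-alpha) = 0.3^3 * 0.65^-2 = 0.063905.
(1-p)^alpha * (1-q)^(1-alpha) = 0.7^3 * 0.35^-2 = 2.8.
sum = 0.063905 + 2.8 = 2.863905.
D = (1/2)*log(2.863905) = 0.5261

0.5261


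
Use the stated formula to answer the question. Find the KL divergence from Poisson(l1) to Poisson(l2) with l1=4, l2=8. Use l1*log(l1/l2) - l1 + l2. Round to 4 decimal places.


KL divergence for Poisson:
KL = l1*log(l1/l2) - l1 + l2.
l1 = 4, l2 = 8.
log(4/8) = -0.693147.
l1*log(l1/l2) = 4 * -0.693147 = -2.772589.
KL = -2.772589 - 4 + 8 = 1.2274

1.2274


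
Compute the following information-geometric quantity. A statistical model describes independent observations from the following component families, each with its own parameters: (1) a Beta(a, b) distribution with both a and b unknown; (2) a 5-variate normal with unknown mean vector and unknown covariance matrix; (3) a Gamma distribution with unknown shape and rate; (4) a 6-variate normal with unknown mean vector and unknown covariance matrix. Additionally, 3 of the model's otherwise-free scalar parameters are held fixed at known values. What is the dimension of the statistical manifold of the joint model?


The dimension of a statistical manifold equals the number of free
(independent) real parameters of the model. For a product of independent
blocks the parameter counts add.
- Beta (a, b): 2.
- 5-variate normal: 5 (mean) + 5*6/2 = 15 (symmetric covariance) = 20.
- Gamma (shape, rate): 2.
- 6-variate normal: 6 (mean) + 6*7/2 = 21 (symmetric covariance) = 27.
Total = 2 + 20 + 2 + 27 = 51.
3 parameter(s) fixed at known values: 51 - 3 = 48.
Dimension = 48

48


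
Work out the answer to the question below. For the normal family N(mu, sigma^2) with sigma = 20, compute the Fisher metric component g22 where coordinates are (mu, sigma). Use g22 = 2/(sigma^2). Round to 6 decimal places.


For the 2-parameter normal family, the Fisher metric has:
  g11 = 1/sigma^2, g22 = 2/sigma^2.
sigma = 20, sigma^2 = 400.
g22 = 0.005000

0.005000


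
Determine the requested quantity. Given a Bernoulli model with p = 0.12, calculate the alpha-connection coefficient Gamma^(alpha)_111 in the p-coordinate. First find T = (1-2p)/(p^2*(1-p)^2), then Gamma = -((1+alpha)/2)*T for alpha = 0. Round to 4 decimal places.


Skewness (Amari-Chentsov) tensor: T = (1-2p)/(p^2*(1-p)^2).
p = 0.12, 1-2p = 0.76, p^2 = 0.0144, (1-p)^2 = 0.7744.
T = 0.76/(0.0144 * 0.7744) = 68.153122.
In the p-coordinate, Gamma^(alpha) = Gamma^(0) - (alpha/2)*T with Gamma^(0) = (1/2)*g'(p) = -T/2,
so Gamma^(alpha) = -((1+alpha)/2)*T.
alpha = 0, -(1+alpha)/2 = -0.5.
Gamma = -0.5 * 68.153122 = -34.0766

-34.0766


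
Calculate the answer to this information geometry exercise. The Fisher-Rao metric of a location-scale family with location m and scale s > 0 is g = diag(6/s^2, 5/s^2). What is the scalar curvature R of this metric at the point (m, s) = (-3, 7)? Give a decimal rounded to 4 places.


The metric has the form g = (A dm^2 + B ds^2)/s^2 with A = 6, B = 5.
Substitute u = sqrt(A/B)*m: g = B*(du^2 + ds^2)/s^2, i.e. B times the
Poincare upper half-plane metric, which has constant Gaussian curvature -1.
Scaling a 2D metric by a constant c divides the Gaussian curvature by c,
so K = -1/B = -1/(5) = -0.2000 everywhere (the point (m, s) = (-3, 7) is irrelevant:
the curvature is constant).
Scalar curvature in dimension 2: R = 2K = -2/(5) = -0.4000.

-0.4000


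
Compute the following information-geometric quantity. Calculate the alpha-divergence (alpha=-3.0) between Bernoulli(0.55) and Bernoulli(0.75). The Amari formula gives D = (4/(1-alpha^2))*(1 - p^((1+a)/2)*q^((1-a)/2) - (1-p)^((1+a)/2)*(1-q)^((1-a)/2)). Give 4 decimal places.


Amari alpha-divergence:
D = (4/(1-alpha^2))*(1 - p^((1+a)/2)*q^((1-a)/2) - (1-p)^((1+a)/2)*(1-q)^((1-a)/2)).
alpha = -3.0, p = 0.55, q = 0.75.
e1 = (1+alpha)/2 = -1.0, e2 = (1-alpha)/2 = 2.0.
t1 = p^e1 * q^e2 = 0.55^-1.0 * 0.75^2.0 = 1.022727.
t2 = (1-p)^e1 * (1-q)^e2 = 0.45^-1.0 * 0.25^2.0 = 0.138889.
4/(1-alpha^2) = -0.5.
D = -0.5*(1 - 1.022727 - 0.138889) = 0.0808

0.0808


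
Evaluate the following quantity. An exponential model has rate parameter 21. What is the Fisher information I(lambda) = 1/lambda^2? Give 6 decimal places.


Fisher information for exponential: I(lambda) = 1/lambda^2.
lambda = 21, lambda^2 = 441.
I = 1/441 = 0.002268

0.002268


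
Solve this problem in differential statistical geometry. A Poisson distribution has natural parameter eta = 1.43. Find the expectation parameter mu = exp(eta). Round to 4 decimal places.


Expectation parameter for Poisson exponential family:
mu = exp(eta).
eta = 1.43.
mu = exp(1.43) = 4.1787

4.1787


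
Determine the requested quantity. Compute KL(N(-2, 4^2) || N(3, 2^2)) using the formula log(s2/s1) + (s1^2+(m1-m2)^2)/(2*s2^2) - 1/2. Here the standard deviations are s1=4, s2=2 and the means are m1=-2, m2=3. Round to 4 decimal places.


KL divergence between normal distributions:
KL = log(s2/s1) + (s1^2 + (m1-m2)^2)/(2*s2^2) - 1/2.
log(2/4) = -0.693147.
(4^2 + (-2-3)^2)/(2*2^2) = (16 + 25)/8 = 5.125.
KL = -0.693147 + 5.125 - 0.5 = 3.9319

3.9319


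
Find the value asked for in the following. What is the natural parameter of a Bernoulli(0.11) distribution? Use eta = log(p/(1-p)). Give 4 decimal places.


Natural parameter for Bernoulli: eta = log(p/(1-p)).
p = 0.11, 1-p = 0.89.
p/(1-p) = 0.123596.
eta = log(0.123596) = -2.0907

-2.0907


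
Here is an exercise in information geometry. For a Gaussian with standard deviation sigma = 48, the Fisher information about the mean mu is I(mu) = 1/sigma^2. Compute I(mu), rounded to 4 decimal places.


The Fisher information for the mean of a normal distribution is I(mu) = 1/sigma^2.
sigma = 48, so sigma^2 = 2304.
I(mu) = 1/2304 = 0.0004

0.0004


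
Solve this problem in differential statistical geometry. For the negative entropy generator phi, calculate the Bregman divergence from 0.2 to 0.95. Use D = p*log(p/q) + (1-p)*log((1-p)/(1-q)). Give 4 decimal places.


Bregman divergence with negative entropy generator:
D = p*log(p/q) + (1-p)*log((1-p)/(1-q)).
p = 0.2, q = 0.95.
p*log(p/q) = 0.2*log(0.2/0.95) = -0.311629.
(1-p)*log((1-p)/(1-q)) = 0.8*log(0.8/0.05) = 2.218071.
D = -0.311629 + 2.218071 = 1.9064

1.9064


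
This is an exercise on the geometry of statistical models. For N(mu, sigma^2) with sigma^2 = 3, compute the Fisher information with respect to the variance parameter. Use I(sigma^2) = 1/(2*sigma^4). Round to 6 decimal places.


Fisher information for variance: I(sigma^2) = 1/(2*sigma^4).
sigma^2 = 3, so sigma^4 = 9.
I = 1/(2*9) = 1/18 = 0.055556

0.055556


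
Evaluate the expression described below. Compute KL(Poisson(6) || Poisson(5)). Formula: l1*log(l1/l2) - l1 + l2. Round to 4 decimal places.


KL divergence for Poisson:
KL = l1*log(l1/l2) - l1 + l2.
l1 = 6, l2 = 5.
log(6/5) = 0.182322.
l1*log(l1/l2) = 6 * 0.182322 = 1.093929.
KL = 1.093929 - 6 + 5 = 0.0939

0.0939


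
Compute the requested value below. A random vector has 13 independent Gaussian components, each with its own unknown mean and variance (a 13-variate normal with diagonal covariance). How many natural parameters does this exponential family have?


Exponential family dimension calculation:
Each univariate normal has two natural parameters (mu/sigma^2 and -1/(2 sigma^2)).
With 13 independent components, dim = 2 * 13 = 26.

26


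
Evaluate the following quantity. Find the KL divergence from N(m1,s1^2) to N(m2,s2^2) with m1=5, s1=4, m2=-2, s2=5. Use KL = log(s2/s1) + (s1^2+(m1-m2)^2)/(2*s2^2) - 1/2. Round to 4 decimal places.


KL divergence between normal distributions:
KL = log(s2/s1) + (s1^2 + (m1-m2)^2)/(2*s2^2) - 1/2.
log(5/4) = 0.223144.
(4^2 + (5--2)^2)/(2*5^2) = (16 + 49)/50 = 1.3.
KL = 0.223144 + 1.3 - 0.5 = 1.0231

1.0231


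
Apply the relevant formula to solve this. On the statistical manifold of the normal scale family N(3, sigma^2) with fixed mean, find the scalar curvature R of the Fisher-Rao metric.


This family has a single free parameter, so its statistical manifold
is 1-dimensional. The Riemann curvature tensor of any 1-dimensional
Riemannian manifold vanishes identically, so R = 0.

0


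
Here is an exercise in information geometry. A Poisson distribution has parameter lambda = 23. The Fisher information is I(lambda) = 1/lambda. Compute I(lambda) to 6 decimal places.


Fisher information for Poisson: I(lambda) = 1/lambda.
lambda = 23.
I(lambda) = 1/23 = 0.043478

0.043478


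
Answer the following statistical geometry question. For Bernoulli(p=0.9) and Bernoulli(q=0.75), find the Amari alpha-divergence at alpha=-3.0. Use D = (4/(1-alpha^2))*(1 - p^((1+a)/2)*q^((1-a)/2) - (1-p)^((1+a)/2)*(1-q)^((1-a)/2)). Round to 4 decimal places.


Amari alpha-divergence:
D = (4/(1-alpha^2))*(1 - p^((1+a)/2)*q^((1-a)/2) - (1-p)^((1+a)/2)*(1-q)^((1-a)/2)).
alpha = -3.0, p = 0.9, q = 0.75.
e1 = (1+alpha)/2 = -1.0, e2 = (1-alpha)/2 = 2.0.
t1 = p^e1 * q^e2 = 0.9^-1.0 * 0.75^2.0 = 0.625.
t2 = (1-p)^e1 * (1-q)^e2 = 0.1^-1.0 * 0.25^2.0 = 0.625.
4/(1-alpha^2) = -0.5.
D = -0.5*(1 - 0.625 - 0.625) = 0.1250

0.1250


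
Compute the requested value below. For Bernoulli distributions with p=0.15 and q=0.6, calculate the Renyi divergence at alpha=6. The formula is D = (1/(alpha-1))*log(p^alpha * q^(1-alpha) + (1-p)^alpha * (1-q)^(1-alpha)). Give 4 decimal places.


Renyi divergence of order alpha between Bernoulli distributions:
D = (1/(alpha-1))*log(p^alpha * q^(1-alpha) + (1-p)^alpha * (1-q)^(1-alpha)).
alpha = 6, p = 0.15, q = 0.6.
p^alpha * q^(1-alpha) = 0.15^6 * 0.6^-5 = 0.000146.
(1-p)^alpha * (1-q)^(1-alpha) = 0.85^6 * 0.4^-5 = 36.831007.
sum = 0.000146 + 36.831007 = 36.831154.
D = (1/5)*log(36.831154) = 0.7213

0.7213


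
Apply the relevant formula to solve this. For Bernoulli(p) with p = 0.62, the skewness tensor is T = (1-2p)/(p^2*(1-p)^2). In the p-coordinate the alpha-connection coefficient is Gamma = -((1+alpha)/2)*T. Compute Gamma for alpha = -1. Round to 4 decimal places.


Skewness (Amari-Chentsov) tensor: T = (1-2p)/(p^2*(1-p)^2).
p = 0.62, 1-2p = -0.24, p^2 = 0.3844, (1-p)^2 = 0.1444.
T = -0.24/(0.3844 * 0.1444) = -4.323751.
In the p-coordinate, Gamma^(alpha) = Gamma^(0) - (alpha/2)*T with Gamma^(0) = (1/2)*g'(p) = -T/2,
so Gamma^(alpha) = -((1+alpha)/2)*T.
alpha = -1, -(1+alpha)/2 = 0.0.
Gamma = 0.0 * -4.323751 = 0.0000

0.0000


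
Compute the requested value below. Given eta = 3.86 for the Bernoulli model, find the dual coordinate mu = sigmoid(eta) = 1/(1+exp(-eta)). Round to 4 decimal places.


Dual coordinate (expectation parameter) for Bernoulli:
mu = 1/(1+exp(-eta)).
eta = 3.86.
exp(-eta) = exp(-3.86) = 0.021068.
mu = 1/(1+0.021068) = 0.9794

0.9794


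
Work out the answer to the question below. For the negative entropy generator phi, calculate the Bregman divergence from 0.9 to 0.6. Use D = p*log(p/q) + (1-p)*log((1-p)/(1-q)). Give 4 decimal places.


Bregman divergence with negative entropy generator:
D = p*log(p/q) + (1-p)*log((1-p)/(1-q)).
p = 0.9, q = 0.6.
p*log(p/q) = 0.9*log(0.9/0.6) = 0.364919.
(1-p)*log((1-p)/(1-q)) = 0.1*log(0.1/0.4) = -0.138629.
D = 0.364919 + -0.138629 = 0.2263

0.2263


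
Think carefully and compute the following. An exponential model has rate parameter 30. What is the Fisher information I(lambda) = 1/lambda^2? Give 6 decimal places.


Fisher information for exponential: I(lambda) = 1/lambda^2.
lambda = 30, lambda^2 = 900.
I = 1/900 = 0.001111

0.001111


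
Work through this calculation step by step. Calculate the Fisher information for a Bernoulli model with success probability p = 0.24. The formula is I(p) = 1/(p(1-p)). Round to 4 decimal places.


For Bernoulli(p), Fisher information is I(p) = 1/(p*(1-p)).
p = 0.24, 1-p = 0.76.
p*(1-p) = 0.1824.
I(p) = 1/0.1824 = 5.4825

5.4825


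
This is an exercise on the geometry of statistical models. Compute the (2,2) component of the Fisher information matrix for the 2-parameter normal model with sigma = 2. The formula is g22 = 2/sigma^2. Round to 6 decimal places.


For the 2-parameter normal family, the Fisher metric has:
  g11 = 1/sigma^2, g22 = 2/sigma^2.
sigma = 2, sigma^2 = 4.
g22 = 0.500000

0.500000


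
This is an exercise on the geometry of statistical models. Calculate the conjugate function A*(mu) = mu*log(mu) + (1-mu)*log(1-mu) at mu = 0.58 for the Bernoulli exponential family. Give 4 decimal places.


Legendre transform for Bernoulli:
A*(mu) = mu*log(mu) + (1-mu)*log(1-mu).
mu = 0.58, 1-mu = 0.42.
mu*log(mu) = 0.58*log(0.58) = -0.315942.
(1-mu)*log(1-mu) = 0.42*log(0.42) = -0.36435.
A* = -0.315942 + -0.36435 = -0.6803

-0.6803


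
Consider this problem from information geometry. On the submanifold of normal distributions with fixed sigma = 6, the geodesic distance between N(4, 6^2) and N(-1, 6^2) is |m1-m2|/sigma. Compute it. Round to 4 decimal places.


On the fixed-variance normal subfamily, geodesic distance = |m1-m2|/sigma.
|4 - -1| = 5.
sigma = 6.
d = 5/6 = 0.8333

0.8333


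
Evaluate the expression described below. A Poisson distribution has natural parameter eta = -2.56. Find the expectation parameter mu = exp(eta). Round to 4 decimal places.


Expectation parameter for Poisson exponential family:
mu = exp(eta).
eta = -2.56.
mu = exp(-2.56) = 0.0773

0.0773


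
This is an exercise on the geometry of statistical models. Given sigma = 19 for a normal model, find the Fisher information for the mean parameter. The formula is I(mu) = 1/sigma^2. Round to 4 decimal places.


The Fisher information for the mean of a normal distribution is I(mu) = 1/sigma^2.
sigma = 19, so sigma^2 = 361.
I(mu) = 1/361 = 0.0028

0.0028


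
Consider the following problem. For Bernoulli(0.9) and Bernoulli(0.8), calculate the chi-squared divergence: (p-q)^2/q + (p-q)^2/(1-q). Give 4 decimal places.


Chi-squared divergence between Bernoulli distributions:
chi^2 = (p-q)^2/q + (p-q)^2/(1-q).
p = 0.9, q = 0.8, p-q = 0.1.
(p-q)^2 = 0.01.
term1 = 0.01/0.8 = 0.0125.
term2 = 0.01/0.2 = 0.05.
chi^2 = 0.0125 + 0.05 = 0.0625

0.0625


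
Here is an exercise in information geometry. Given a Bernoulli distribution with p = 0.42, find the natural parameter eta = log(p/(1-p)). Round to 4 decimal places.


Natural parameter for Bernoulli: eta = log(p/(1-p)).
p = 0.42, 1-p = 0.58.
p/(1-p) = 0.724138.
eta = log(0.724138) = -0.3228

-0.3228


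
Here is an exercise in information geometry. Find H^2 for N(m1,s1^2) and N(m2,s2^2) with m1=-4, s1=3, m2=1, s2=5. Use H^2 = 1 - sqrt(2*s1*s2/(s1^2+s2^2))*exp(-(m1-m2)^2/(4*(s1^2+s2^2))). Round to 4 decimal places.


Squared Hellinger distance for Gaussians:
H^2 = 1 - sqrt(2*s1*s2/(s1^2+s2^2)) * exp(-(m1-m2)^2/(4*(s1^2+s2^2))).
s1^2 = 9, s2^2 = 25, s1^2+s2^2 = 34.
sqrt(2*3*5/(34)) = 0.939336.
(m1-m2)^2 = (-5)^2 = 25.
exp(-25/(4*34)) = exp(-0.183824) = 0.832083.
H^2 = 1 - 0.939336*0.832083 = 0.2184

0.2184


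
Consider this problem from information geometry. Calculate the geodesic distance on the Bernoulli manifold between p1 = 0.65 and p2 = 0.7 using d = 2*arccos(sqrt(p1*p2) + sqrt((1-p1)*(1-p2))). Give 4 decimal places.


Geodesic distance on Bernoulli manifold:
d(p1,p2) = 2*arccos(sqrt(p1*p2) + sqrt((1-p1)*(1-p2))).
sqrt(p1*p2) = sqrt(0.65*0.7) = 0.674537.
sqrt((1-p1)*(1-p2)) = sqrt(0.35*0.3) = 0.324037.
arg = 0.674537 + 0.324037 = 0.998574.
d = 2*arccos(0.998574) = 0.1068

0.1068


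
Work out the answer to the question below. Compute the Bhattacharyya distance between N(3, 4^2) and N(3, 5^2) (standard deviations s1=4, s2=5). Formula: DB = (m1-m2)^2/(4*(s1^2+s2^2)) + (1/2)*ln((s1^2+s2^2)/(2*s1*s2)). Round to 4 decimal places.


Bhattacharyya distance between two Gaussians:
DB = (m1-m2)^2/(4*(s1^2+s2^2)) + (1/2)*ln((s1^2+s2^2)/(2*s1*s2)).
(m1-m2)^2 = (0)^2 = 0.
s1^2+s2^2 = 16 + 25 = 41.
term1 = 0/164 = 0.0.
term2 = 0.5*ln(41/40.0) = 0.012346.
DB = 0.0 + 0.012346 = 0.0123

0.0123


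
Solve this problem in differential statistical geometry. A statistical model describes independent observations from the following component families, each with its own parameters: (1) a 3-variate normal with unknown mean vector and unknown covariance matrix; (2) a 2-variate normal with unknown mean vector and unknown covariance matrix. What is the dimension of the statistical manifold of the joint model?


The dimension of a statistical manifold equals the number of free
(independent) real parameters of the model. For a product of independent
blocks the parameter counts add.
- 3-variate normal: 3 (mean) + 3*4/2 = 6 (symmetric covariance) = 9.
- 2-variate normal: 2 (mean) + 2*3/2 = 3 (symmetric covariance) = 5.
Total = 9 + 5 = 14.
Dimension = 14

14


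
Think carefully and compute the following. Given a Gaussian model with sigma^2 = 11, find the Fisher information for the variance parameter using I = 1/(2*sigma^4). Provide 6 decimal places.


Fisher information for variance: I(sigma^2) = 1/(2*sigma^4).
sigma^2 = 11, so sigma^4 = 121.
I = 1/(2*121) = 1/242 = 0.004132

0.004132


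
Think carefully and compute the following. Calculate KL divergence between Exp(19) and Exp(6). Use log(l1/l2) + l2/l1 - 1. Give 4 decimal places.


KL divergence for exponential family:
KL = log(l1/l2) + l2/l1 - 1.
log(19/6) = 1.15268.
6/19 = 0.315789.
KL = 1.15268 + 0.315789 - 1 = 0.4685

0.4685


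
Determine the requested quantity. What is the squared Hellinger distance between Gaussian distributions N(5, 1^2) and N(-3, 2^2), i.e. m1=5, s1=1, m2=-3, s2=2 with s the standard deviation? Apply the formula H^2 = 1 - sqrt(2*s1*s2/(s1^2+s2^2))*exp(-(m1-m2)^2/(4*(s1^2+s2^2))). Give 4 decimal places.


Squared Hellinger distance for Gaussians:
H^2 = 1 - sqrt(2*s1*s2/(s1^2+s2^2)) * exp(-(m1-m2)^2/(4*(s1^2+s2^2))).
s1^2 = 1, s2^2 = 4, s1^2+s2^2 = 5.
sqrt(2*1*2/(5)) = 0.894427.
(m1-m2)^2 = (8)^2 = 64.
exp(-64/(4*5)) = exp(-3.2) = 0.040762.
H^2 = 1 - 0.894427*0.040762 = 0.9635

0.9635


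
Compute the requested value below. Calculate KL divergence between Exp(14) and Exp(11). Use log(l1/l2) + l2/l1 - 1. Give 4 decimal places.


KL divergence for exponential family:
KL = log(l1/l2) + l2/l1 - 1.
log(14/11) = 0.241162.
11/14 = 0.785714.
KL = 0.241162 + 0.785714 - 1 = 0.0269

0.0269


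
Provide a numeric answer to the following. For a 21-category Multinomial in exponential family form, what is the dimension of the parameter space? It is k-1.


Exponential family dimension calculation:
For Multinomial with k=21 categories, dim = k-1 = 20.

20


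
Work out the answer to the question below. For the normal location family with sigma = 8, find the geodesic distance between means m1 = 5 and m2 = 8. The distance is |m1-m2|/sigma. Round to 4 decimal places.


On the fixed-variance normal subfamily, geodesic distance = |m1-m2|/sigma.
|5 - 8| = 3.
sigma = 8.
d = 3/8 = 0.3750

0.3750


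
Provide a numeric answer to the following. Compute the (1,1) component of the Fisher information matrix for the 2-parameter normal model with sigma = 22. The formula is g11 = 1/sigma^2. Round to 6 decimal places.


For the 2-parameter normal family, the Fisher metric has:
  g11 = 1/sigma^2, g22 = 2/sigma^2.
sigma = 22, sigma^2 = 484.
g11 = 0.002066

0.002066


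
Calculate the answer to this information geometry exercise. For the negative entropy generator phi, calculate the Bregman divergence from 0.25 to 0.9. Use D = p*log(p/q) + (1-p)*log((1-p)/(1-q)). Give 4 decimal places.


Bregman divergence with negative entropy generator:
D = p*log(p/q) + (1-p)*log((1-p)/(1-q)).
p = 0.25, q = 0.9.
p*log(p/q) = 0.25*log(0.25/0.9) = -0.320233.
(1-p)*log((1-p)/(1-q)) = 0.75*log(0.75/0.1) = 1.511177.
D = -0.320233 + 1.511177 = 1.1909

1.1909


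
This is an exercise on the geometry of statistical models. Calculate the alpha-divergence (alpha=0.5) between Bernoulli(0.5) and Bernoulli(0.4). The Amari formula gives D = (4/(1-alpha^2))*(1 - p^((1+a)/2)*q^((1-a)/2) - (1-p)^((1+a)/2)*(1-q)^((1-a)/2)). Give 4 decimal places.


Amari alpha-divergence:
D = (4/(1-alpha^2))*(1 - p^((1+a)/2)*q^((1-a)/2) - (1-p)^((1+a)/2)*(1-q)^((1-a)/2)).
alpha = 0.5, p = 0.5, q = 0.4.
e1 = (1+alpha)/2 = 0.75, e2 = (1-alpha)/2 = 0.25.
t1 = p^e1 * q^e2 = 0.5^0.75 * 0.4^0.25 = 0.472871.
t2 = (1-p)^e1 * (1-q)^e2 = 0.5^0.75 * 0.6^0.25 = 0.523318.
4/(1-alpha^2) = 5.333333.
D = 5.333333*(1 - 0.472871 - 0.523318) = 0.0203

0.0203


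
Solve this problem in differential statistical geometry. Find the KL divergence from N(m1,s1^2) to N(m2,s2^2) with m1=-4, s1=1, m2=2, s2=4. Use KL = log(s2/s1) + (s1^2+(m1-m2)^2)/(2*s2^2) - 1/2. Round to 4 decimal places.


KL divergence between normal distributions:
KL = log(s2/s1) + (s1^2 + (m1-m2)^2)/(2*s2^2) - 1/2.
log(4/1) = 1.386294.
(1^2 + (-4-2)^2)/(2*4^2) = (1 + 36)/32 = 1.15625.
KL = 1.386294 + 1.15625 - 0.5 = 2.0425

2.0425


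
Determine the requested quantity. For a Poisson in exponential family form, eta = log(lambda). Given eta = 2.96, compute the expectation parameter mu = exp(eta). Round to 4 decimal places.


Expectation parameter for Poisson exponential family:
mu = exp(eta).
eta = 2.96.
mu = exp(2.96) = 19.2980

19.2980


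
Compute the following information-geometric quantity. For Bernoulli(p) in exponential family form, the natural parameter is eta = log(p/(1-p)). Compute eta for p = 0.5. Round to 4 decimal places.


Natural parameter for Bernoulli: eta = log(p/(1-p)).
p = 0.5, 1-p = 0.5.
p/(1-p) = 1.0.
eta = log(1.0) = 0.0000

0.0000


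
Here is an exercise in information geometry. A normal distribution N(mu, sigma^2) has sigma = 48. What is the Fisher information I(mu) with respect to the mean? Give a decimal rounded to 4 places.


The Fisher information for the mean of a normal distribution is I(mu) = 1/sigma^2.
sigma = 48, so sigma^2 = 2304.
I(mu) = 1/2304 = 0.0004

0.0004


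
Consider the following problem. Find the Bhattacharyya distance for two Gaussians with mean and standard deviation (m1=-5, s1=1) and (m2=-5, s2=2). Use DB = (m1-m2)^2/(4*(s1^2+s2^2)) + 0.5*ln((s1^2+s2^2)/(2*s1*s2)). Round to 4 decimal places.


Bhattacharyya distance between two Gaussians:
DB = (m1-m2)^2/(4*(s1^2+s2^2)) + (1/2)*ln((s1^2+s2^2)/(2*s1*s2)).
(m1-m2)^2 = (0)^2 = 0.
s1^2+s2^2 = 1 + 4 = 5.
term1 = 0/20 = 0.0.
term2 = 0.5*ln(5/4.0) = 0.111572.
DB = 0.0 + 0.111572 = 0.1116

0.1116


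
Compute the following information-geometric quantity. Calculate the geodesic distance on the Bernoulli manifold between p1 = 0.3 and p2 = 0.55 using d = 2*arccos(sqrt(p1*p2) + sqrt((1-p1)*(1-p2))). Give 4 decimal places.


Geodesic distance on Bernoulli manifold:
d(p1,p2) = 2*arccos(sqrt(p1*p2) + sqrt((1-p1)*(1-p2))).
sqrt(p1*p2) = sqrt(0.3*0.55) = 0.406202.
sqrt((1-p1)*(1-p2)) = sqrt(0.7*0.45) = 0.561249.
arg = 0.406202 + 0.561249 = 0.967451.
d = 2*arccos(0.967451) = 0.5117

0.5117


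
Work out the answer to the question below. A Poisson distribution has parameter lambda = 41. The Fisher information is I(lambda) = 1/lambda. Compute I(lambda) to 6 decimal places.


Fisher information for Poisson: I(lambda) = 1/lambda.
lambda = 41.
I(lambda) = 1/41 = 0.024390

0.024390


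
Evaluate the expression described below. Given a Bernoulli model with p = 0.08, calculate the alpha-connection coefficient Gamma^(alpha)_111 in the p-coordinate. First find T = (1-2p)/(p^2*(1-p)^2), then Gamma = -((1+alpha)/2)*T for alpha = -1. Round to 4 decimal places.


Skewness (Amari-Chentsov) tensor: T = (1-2p)/(p^2*(1-p)^2).
p = 0.08, 1-2p = 0.84, p^2 = 0.0064, (1-p)^2 = 0.8464.
T = 0.84/(0.0064 * 0.8464) = 155.068526.
In the p-coordinate, Gamma^(alpha) = Gamma^(0) - (alpha/2)*T with Gamma^(0) = (1/2)*g'(p) = -T/2,
so Gamma^(alpha) = -((1+alpha)/2)*T.
alpha = -1, -(1+alpha)/2 = 0.0.
Gamma = 0.0 * 155.068526 = 0.0000

0.0000


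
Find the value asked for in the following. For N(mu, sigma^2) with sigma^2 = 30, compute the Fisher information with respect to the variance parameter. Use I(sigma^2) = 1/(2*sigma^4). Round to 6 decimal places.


Fisher information for variance: I(sigma^2) = 1/(2*sigma^4).
sigma^2 = 30, so sigma^4 = 900.
I = 1/(2*900) = 1/1800 = 0.000556

0.000556


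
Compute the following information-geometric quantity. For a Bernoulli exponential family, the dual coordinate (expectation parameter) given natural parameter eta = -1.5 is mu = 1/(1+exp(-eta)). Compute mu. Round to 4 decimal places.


Dual coordinate (expectation parameter) for Bernoulli:
mu = 1/(1+exp(-eta)).
eta = -1.5.
exp(-eta) = exp(1.5) = 4.481689.
mu = 1/(1+4.481689) = 0.1824

0.1824


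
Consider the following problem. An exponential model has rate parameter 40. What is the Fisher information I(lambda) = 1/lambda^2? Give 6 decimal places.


Fisher information for exponential: I(lambda) = 1/lambda^2.
lambda = 40, lambda^2 = 1600.
I = 1/1600 = 0.000625

0.000625


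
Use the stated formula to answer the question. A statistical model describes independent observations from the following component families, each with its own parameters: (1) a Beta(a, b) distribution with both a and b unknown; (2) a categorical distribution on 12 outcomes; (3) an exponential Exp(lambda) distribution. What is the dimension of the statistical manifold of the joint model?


The dimension of a statistical manifold equals the number of free
(independent) real parameters of the model. For a product of independent
blocks the parameter counts add.
- Beta (a, b): 2.
- categorical on 12 outcomes (probabilities sum to 1): 12-1 = 11.
- exponential (lambda): 1.
Total = 2 + 11 + 1 = 14.
Dimension = 14

14


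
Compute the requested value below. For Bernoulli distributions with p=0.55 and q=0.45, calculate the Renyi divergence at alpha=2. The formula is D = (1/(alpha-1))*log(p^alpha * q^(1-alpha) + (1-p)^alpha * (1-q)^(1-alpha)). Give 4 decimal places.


Renyi divergence of order alpha between Bernoulli distributions:
D = (1/(alpha-1))*log(p^alpha * q^(1-alpha) + (1-p)^alpha * (1-q)^(1-alpha)).
alpha = 2, p = 0.55, q = 0.45.
p^alpha * q^(1-alpha) = 0.55^2 * 0.45^-1 = 0.672222.
(1-p)^alpha * (1-q)^(1-alpha) = 0.45^2 * 0.55^-1 = 0.368182.
sum = 0.672222 + 0.368182 = 1.040404.
D = (1/1)*log(1.040404) = 0.0396

0.0396


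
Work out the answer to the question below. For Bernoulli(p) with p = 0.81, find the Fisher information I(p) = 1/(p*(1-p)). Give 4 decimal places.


For Bernoulli(p), Fisher information is I(p) = 1/(p*(1-p)).
p = 0.81, 1-p = 0.19.
p*(1-p) = 0.1539.
I(p) = 1/0.1539 = 6.4977

6.4977


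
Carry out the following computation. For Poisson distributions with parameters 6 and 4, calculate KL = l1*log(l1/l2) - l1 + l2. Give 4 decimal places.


KL divergence for Poisson:
KL = l1*log(l1/l2) - l1 + l2.
l1 = 6, l2 = 4.
log(6/4) = 0.405465.
l1*log(l1/l2) = 6 * 0.405465 = 2.432791.
KL = 2.432791 - 6 + 4 = 0.4328

0.4328


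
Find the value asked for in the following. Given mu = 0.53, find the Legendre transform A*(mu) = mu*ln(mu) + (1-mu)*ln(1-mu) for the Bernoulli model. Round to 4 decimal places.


Legendre transform for Bernoulli:
A*(mu) = mu*log(mu) + (1-mu)*log(1-mu).
mu = 0.53, 1-mu = 0.47.
mu*log(mu) = 0.53*log(0.53) = -0.336485.
(1-mu)*log(1-mu) = 0.47*log(0.47) = -0.354861.
A* = -0.336485 + -0.354861 = -0.6913

-0.6913


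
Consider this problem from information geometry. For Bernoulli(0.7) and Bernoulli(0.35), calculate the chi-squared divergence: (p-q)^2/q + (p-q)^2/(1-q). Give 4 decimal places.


Chi-squared divergence between Bernoulli distributions:
chi^2 = (p-q)^2/q + (p-q)^2/(1-q).
p = 0.7, q = 0.35, p-q = 0.35.
(p-q)^2 = 0.1225.
term1 = 0.1225/0.35 = 0.35.
term2 = 0.1225/0.65 = 0.188462.
chi^2 = 0.35 + 0.188462 = 0.5385

0.5385


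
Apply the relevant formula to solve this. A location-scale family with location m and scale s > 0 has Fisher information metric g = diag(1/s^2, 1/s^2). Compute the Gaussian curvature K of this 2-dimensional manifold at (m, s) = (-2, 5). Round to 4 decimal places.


The metric has the form g = (A dm^2 + B ds^2)/s^2 with A = 1, B = 1.
Substitute u = sqrt(A/B)*m: g = B*(du^2 + ds^2)/s^2, i.e. B times the
Poincare upper half-plane metric, which has constant Gaussian curvature -1.
Scaling a 2D metric by a constant c divides the Gaussian curvature by c,
so K = -1/B = -1/(1) = -1.0000 everywhere (the point (m, s) = (-2, 5) is irrelevant:
the curvature is constant).
The requested Gaussian curvature is K = -1.0000.

-1.0000


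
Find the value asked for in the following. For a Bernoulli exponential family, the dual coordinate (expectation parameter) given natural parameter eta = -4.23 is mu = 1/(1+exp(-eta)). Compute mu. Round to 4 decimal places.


Dual coordinate (expectation parameter) for Bernoulli:
mu = 1/(1+exp(-eta)).
eta = -4.23.
exp(-eta) = exp(4.23) = 68.717232.
mu = 1/(1+68.717232) = 0.0143

0.0143


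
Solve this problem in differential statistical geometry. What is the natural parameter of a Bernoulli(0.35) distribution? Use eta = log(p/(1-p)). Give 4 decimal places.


Natural parameter for Bernoulli: eta = log(p/(1-p)).
p = 0.35, 1-p = 0.65.
p/(1-p) = 0.538462.
eta = log(0.538462) = -0.6190

-0.6190


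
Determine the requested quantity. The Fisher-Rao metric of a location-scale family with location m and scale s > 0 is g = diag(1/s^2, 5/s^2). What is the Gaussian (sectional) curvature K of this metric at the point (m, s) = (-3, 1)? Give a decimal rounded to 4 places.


The metric has the form g = (A dm^2 + B ds^2)/s^2 with A = 1, B = 5.
Substitute u = sqrt(A/B)*m: g = B*(du^2 + ds^2)/s^2, i.e. B times the
Poincare upper half-plane metric, which has constant Gaussian curvature -1.
Scaling a 2D metric by a constant c divides the Gaussian curvature by c,
so K = -1/B = -1/(5) = -0.2000 everywhere (the point (m, s) = (-3, 1) is irrelevant:
the curvature is constant).
The requested Gaussian curvature is K = -0.2000.

-0.2000


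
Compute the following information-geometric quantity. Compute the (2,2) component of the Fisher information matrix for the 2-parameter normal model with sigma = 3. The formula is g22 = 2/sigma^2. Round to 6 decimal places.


For the 2-parameter normal family, the Fisher metric has:
  g11 = 1/sigma^2, g22 = 2/sigma^2.
sigma = 3, sigma^2 = 9.
g22 = 0.222222

0.222222


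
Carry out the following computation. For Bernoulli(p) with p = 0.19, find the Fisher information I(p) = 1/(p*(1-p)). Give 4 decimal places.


For Bernoulli(p), Fisher information is I(p) = 1/(p*(1-p)).
p = 0.19, 1-p = 0.81.
p*(1-p) = 0.1539.
I(p) = 1/0.1539 = 6.4977

6.4977


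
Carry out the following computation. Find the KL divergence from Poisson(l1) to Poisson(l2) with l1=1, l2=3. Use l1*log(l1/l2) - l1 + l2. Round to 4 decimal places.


KL divergence for Poisson:
KL = l1*log(l1/l2) - l1 + l2.
l1 = 1, l2 = 3.
log(1/3) = -1.098612.
l1*log(l1/l2) = 1 * -1.098612 = -1.098612.
KL = -1.098612 - 1 + 3 = 0.9014

0.9014


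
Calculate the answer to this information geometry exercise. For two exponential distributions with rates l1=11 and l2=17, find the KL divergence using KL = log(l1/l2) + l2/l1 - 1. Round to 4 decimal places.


KL divergence for exponential family:
KL = log(l1/l2) + l2/l1 - 1.
log(11/17) = -0.435318.
17/11 = 1.545455.
KL = -0.435318 + 1.545455 - 1 = 0.1101

0.1101


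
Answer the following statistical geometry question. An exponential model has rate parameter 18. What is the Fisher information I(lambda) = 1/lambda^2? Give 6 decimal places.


Fisher information for exponential: I(lambda) = 1/lambda^2.
lambda = 18, lambda^2 = 324.
I = 1/324 = 0.003086

0.003086


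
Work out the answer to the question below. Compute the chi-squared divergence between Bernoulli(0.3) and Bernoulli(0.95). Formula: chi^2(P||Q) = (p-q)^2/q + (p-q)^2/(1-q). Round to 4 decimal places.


Chi-squared divergence between Bernoulli distributions:
chi^2 = (p-q)^2/q + (p-q)^2/(1-q).
p = 0.3, q = 0.95, p-q = -0.65.
(p-q)^2 = 0.4225.
term1 = 0.4225/0.95 = 0.444737.
term2 = 0.4225/0.05 = 8.45.
chi^2 = 0.444737 + 8.45 = 8.8947

8.8947


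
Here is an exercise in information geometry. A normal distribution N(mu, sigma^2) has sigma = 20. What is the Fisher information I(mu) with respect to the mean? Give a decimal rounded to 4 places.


The Fisher information for the mean of a normal distribution is I(mu) = 1/sigma^2.
sigma = 20, so sigma^2 = 400.
I(mu) = 1/400 = 0.0025

0.0025


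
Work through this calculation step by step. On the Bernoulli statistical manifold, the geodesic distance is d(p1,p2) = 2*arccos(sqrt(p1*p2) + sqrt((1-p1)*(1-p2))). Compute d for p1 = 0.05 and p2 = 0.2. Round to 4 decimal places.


Geodesic distance on Bernoulli manifold:
d(p1,p2) = 2*arccos(sqrt(p1*p2) + sqrt((1-p1)*(1-p2))).
sqrt(p1*p2) = sqrt(0.05*0.2) = 0.1.
sqrt((1-p1)*(1-p2)) = sqrt(0.95*0.8) = 0.87178.
arg = 0.1 + 0.87178 = 0.97178.
d = 2*arccos(0.97178) = 0.4763

0.4763


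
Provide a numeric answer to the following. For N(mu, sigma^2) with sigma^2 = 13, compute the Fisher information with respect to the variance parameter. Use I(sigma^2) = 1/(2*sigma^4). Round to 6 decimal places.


Fisher information for variance: I(sigma^2) = 1/(2*sigma^4).
sigma^2 = 13, so sigma^4 = 169.
I = 1/(2*169) = 1/338 = 0.002959

0.002959


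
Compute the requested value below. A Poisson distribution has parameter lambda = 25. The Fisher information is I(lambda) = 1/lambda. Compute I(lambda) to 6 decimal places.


Fisher information for Poisson: I(lambda) = 1/lambda.
lambda = 25.
I(lambda) = 1/25 = 0.040000

0.040000


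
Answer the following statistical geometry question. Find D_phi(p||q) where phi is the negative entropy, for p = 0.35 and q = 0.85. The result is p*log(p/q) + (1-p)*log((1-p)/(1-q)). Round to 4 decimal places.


Bregman divergence with negative entropy generator:
D = p*log(p/q) + (1-p)*log((1-p)/(1-q)).
p = 0.35, q = 0.85.
p*log(p/q) = 0.35*log(0.35/0.85) = -0.310556.
(1-p)*log((1-p)/(1-q)) = 0.65*log(0.65/0.15) = 0.953119.
D = -0.310556 + 0.953119 = 0.6426

0.6426


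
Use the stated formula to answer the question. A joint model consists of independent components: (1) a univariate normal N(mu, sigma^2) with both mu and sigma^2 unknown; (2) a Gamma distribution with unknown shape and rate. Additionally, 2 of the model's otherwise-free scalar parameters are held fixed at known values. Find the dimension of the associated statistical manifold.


The dimension of a statistical manifold equals the number of free
(independent) real parameters of the model. For a product of independent
blocks the parameter counts add.
- normal (mu, sigma^2): 2.
- Gamma (shape, rate): 2.
Total = 2 + 2 = 4.
2 parameter(s) fixed at known values: 4 - 2 = 2.
Dimension = 2

2


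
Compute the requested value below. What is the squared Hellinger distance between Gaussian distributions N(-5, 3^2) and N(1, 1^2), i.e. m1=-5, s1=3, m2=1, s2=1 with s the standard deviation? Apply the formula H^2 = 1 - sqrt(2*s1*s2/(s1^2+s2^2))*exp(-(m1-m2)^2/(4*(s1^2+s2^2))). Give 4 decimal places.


Squared Hellinger distance for Gaussians:
H^2 = 1 - sqrt(2*s1*s2/(s1^2+s2^2)) * exp(-(m1-m2)^2/(4*(s1^2+s2^2))).
s1^2 = 9, s2^2 = 1, s1^2+s2^2 = 10.
sqrt(2*3*1/(10)) = 0.774597.
(m1-m2)^2 = (-6)^2 = 36.
exp(-36/(4*10)) = exp(-0.9) = 0.40657.
H^2 = 1 - 0.774597*0.40657 = 0.6851

0.6851


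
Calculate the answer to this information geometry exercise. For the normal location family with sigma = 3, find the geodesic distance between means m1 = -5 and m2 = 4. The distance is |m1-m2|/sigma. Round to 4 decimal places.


On the fixed-variance normal subfamily, geodesic distance = |m1-m2|/sigma.
|-5 - 4| = 9.
sigma = 3.
d = 9/3 = 3.0000

3.0000


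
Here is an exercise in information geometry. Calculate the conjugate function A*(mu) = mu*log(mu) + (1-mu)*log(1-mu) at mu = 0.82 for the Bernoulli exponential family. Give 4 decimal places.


Legendre transform for Bernoulli:
A*(mu) = mu*log(mu) + (1-mu)*log(1-mu).
mu = 0.82, 1-mu = 0.18.
mu*log(mu) = 0.82*log(0.82) = -0.16273.
(1-mu)*log(1-mu) = 0.18*log(0.18) = -0.308664.
A* = -0.16273 + -0.308664 = -0.4714

-0.4714


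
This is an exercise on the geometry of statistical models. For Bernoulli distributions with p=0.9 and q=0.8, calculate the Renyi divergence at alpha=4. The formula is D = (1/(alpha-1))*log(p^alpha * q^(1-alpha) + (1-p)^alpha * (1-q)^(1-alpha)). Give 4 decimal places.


Renyi divergence of order alpha between Bernoulli distributions:
D = (1/(alpha-1))*log(p^alpha * q^(1-alpha) + (1-p)^alpha * (1-q)^(1-alpha)).
alpha = 4, p = 0.9, q = 0.8.
p^alpha * q^(1-alpha) = 0.9^4 * 0.8^-3 = 1.281445.
(1-p)^alpha * (1-q)^(1-alpha) = 0.1^4 * 0.2^-3 = 0.0125.
sum = 1.281445 + 0.0125 = 1.293945.
D = (1/3)*log(1.293945) = 0.0859

0.0859


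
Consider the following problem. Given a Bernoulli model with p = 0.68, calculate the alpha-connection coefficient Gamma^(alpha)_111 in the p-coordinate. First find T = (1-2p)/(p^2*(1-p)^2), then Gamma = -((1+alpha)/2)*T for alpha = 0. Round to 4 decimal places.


Skewness (Amari-Chentsov) tensor: T = (1-2p)/(p^2*(1-p)^2).
p = 0.68, 1-2p = -0.36, p^2 = 0.4624, (1-p)^2 = 0.1024.
T = -0.36/(0.4624 * 0.1024) = -7.602995.
In the p-coordinate, Gamma^(alpha) = Gamma^(0) - (alpha/2)*T with Gamma^(0) = (1/2)*g'(p) = -T/2,
so Gamma^(alpha) = -((1+alpha)/2)*T.
alpha = 0, -(1+alpha)/2 = -0.5.
Gamma = -0.5 * -7.602995 = 3.8015

3.8015


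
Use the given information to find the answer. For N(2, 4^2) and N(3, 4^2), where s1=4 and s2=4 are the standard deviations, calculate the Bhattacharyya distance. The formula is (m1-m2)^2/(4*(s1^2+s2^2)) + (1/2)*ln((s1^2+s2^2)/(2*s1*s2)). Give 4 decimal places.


Bhattacharyya distance between two Gaussians:
DB = (m1-m2)^2/(4*(s1^2+s2^2)) + (1/2)*ln((s1^2+s2^2)/(2*s1*s2)).
(m1-m2)^2 = (-1)^2 = 1.
s1^2+s2^2 = 16 + 16 = 32.
term1 = 1/128 = 0.007812.
term2 = 0.5*ln(32/32.0) = 0.0.
DB = 0.007812 + 0.0 = 0.0078

0.0078


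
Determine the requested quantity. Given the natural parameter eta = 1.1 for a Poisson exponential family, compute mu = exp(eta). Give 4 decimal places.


Expectation parameter for Poisson exponential family:
mu = exp(eta).
eta = 1.1.
mu = exp(1.1) = 3.0042

3.0042


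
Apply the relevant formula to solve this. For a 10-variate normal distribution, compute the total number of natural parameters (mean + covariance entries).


Exponential family dimension calculation:
For 10-dim MVN: mean has 10 params, covariance has 10*11/2 = 55 unique entries.
Total dim = 10 + 55 = 65.

65


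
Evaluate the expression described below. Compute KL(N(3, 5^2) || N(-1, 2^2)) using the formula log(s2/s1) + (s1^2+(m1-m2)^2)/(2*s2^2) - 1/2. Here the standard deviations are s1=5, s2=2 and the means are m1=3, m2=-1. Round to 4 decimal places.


KL divergence between normal distributions:
KL = log(s2/s1) + (s1^2 + (m1-m2)^2)/(2*s2^2) - 1/2.
log(2/5) = -0.916291.
(5^2 + (3--1)^2)/(2*2^2) = (25 + 16)/8 = 5.125.
KL = -0.916291 + 5.125 - 0.5 = 3.7087

3.7087


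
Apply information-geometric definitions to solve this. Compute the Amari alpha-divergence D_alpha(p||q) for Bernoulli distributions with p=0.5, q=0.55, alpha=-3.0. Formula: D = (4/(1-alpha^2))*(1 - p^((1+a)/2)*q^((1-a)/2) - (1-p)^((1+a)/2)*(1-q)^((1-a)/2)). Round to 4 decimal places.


Amari alpha-divergence:
D = (4/(1-alpha^2))*(1 - p^((1+a)/2)*q^((1-a)/2) - (1-p)^((1+a)/2)*(1-q)^((1-a)/2)).
alpha = -3.0, p = 0.5, q = 0.55.
e1 = (1+alpha)/2 = -1.0, e2 = (1-alpha)/2 = 2.0.
t1 = p^e1 * q^e2 = 0.5^-1.0 * 0.55^2.0 = 0.605.
t2 = (1-p)^e1 * (1-q)^e2 = 0.5^-1.0 * 0.45^2.0 = 0.405.
4/(1-alpha^2) = -0.5.
D = -0.5*(1 - 0.605 - 0.405) = 0.0050

0.0050
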